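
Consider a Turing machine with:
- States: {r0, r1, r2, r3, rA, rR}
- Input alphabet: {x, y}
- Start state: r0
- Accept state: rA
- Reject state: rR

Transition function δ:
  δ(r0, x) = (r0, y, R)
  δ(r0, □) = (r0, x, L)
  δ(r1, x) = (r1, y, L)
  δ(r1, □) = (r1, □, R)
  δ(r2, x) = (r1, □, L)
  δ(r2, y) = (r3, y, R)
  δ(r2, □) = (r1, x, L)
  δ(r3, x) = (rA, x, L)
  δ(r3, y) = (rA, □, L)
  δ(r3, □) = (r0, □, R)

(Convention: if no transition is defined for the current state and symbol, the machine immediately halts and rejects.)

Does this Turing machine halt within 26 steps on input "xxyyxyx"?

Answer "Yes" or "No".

Execution trace:
Initial: [r0]xxyyxyx
Step 1: δ(r0, x) = (r0, y, R) → y[r0]xyyxyx
Step 2: δ(r0, x) = (r0, y, R) → yy[r0]yyxyx

No transition is defined for δ(r0, y). By convention the machine halts and rejects.
The machine halted after 2 steps (within the 26-step bound).

Answer: Yes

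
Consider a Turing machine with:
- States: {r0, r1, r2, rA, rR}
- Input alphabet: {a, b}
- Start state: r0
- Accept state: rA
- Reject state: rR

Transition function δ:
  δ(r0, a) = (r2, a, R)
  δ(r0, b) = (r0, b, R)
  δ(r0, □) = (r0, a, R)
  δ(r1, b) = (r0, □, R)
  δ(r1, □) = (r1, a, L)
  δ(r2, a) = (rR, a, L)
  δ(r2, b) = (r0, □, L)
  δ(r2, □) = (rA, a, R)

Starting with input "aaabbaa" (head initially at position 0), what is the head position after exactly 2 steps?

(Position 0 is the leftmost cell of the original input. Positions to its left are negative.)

Execution trace (head position shown):
Step 0: [r0]aaabbaa  (head at position 0)
Step 1: move right → a[r2]aabbaa  (head at position 1)
Step 2: move left → [rR]aaabbaa  (head at position 0)

After 2 steps, the head is at position 0.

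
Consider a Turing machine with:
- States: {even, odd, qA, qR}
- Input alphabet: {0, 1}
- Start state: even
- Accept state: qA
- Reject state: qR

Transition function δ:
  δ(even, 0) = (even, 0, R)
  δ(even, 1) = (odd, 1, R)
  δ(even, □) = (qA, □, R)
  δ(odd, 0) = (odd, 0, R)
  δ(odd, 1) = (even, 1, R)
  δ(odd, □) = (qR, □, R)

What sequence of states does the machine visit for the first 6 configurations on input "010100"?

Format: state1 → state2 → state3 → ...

Execution trace:
Initial: [even]010100
Step 1: δ(even, 0) = (even, 0, R) → 0[even]10100
Step 2: δ(even, 1) = (odd, 1, R) → 01[odd]0100
Step 3: δ(odd, 0) = (odd, 0, R) → 010[odd]100
Step 4: δ(odd, 1) = (even, 1, R) → 0101[even]00
Step 5: δ(even, 0) = (even, 0, R) → 01010[even]0

State sequence: even → even → odd → odd → even → even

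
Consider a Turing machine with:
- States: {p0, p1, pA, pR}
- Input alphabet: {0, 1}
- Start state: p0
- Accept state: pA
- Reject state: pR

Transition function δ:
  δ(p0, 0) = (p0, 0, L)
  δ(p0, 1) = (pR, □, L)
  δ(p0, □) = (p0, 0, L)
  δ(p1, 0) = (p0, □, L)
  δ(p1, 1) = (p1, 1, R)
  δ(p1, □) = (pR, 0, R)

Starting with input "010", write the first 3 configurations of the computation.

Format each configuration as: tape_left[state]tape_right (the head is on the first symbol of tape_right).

Transitions applied:
Step 1: δ(p0, 0) = (p0, 0, L)
Step 2: δ(p0, □) = (p0, 0, L)

The first 3 configurations are:
[p0]010 ⊢ [p0]□010 ⊢ [p0]□0010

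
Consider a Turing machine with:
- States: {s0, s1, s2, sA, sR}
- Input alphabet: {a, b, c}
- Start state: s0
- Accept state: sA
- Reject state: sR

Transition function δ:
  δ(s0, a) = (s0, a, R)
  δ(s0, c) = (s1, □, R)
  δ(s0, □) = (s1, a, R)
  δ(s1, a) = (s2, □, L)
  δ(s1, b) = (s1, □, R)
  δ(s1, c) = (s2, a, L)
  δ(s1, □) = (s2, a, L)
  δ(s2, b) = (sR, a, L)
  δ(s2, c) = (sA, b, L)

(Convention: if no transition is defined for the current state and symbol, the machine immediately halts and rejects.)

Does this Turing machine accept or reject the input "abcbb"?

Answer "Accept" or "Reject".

Execution trace:
Initial: [s0]abcbb
Step 1: δ(s0, a) = (s0, a, R) → a[s0]bcbb

No transition is defined for δ(s0, b). By convention the machine halts and rejects.

Answer: Reject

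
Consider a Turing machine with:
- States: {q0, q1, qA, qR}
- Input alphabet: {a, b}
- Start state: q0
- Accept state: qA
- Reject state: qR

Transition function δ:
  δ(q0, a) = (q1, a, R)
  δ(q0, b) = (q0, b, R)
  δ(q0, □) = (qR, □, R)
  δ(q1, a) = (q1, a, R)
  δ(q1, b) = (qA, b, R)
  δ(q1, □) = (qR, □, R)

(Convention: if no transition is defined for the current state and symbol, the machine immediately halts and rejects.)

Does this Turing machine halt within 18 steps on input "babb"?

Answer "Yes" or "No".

Execution trace:
Initial: [q0]babb
Step 1: δ(q0, b) = (q0, b, R) → b[q0]abb
Step 2: δ(q0, a) = (q1, a, R) → ba[q1]bb
Step 3: δ(q1, b) = (qA, b, R) → bab[qA]b

The machine reaches the accept state qA and halts.
The machine halted after 3 steps (within the 18-step bound).

Answer: Yes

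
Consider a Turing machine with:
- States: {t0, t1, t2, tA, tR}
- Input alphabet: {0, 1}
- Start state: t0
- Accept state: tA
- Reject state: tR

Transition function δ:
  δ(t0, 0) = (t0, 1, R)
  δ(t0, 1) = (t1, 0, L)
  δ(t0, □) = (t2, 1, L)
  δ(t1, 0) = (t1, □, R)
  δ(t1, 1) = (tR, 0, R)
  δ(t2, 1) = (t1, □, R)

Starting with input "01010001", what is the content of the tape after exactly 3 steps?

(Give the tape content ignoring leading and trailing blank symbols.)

Execution trace:
Initial: [t0]01010001
Step 1: δ(t0, 0) = (t0, 1, R) → 1[t0]1010001
Step 2: δ(t0, 1) = (t1, 0, L) → [t1]10010001
Step 3: δ(t1, 1) = (tR, 0, R) → 0[tR]0010001

The machine reaches the reject state tR and halts.

After 3 steps, the tape (ignoring leading/trailing blanks) is: 00010001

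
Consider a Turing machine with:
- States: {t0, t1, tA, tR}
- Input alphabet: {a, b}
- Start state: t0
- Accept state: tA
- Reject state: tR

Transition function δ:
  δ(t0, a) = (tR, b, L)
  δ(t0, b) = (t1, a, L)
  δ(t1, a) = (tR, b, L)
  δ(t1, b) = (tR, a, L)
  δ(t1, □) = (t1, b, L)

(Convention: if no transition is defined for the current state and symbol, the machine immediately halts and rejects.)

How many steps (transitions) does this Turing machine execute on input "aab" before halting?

Execution trace:
Initial: [t0]aab
Step 1: δ(t0, a) = (tR, b, L) → [tR]□bab

The machine reaches the reject state tR and halts.

The machine executed 1 step before halting.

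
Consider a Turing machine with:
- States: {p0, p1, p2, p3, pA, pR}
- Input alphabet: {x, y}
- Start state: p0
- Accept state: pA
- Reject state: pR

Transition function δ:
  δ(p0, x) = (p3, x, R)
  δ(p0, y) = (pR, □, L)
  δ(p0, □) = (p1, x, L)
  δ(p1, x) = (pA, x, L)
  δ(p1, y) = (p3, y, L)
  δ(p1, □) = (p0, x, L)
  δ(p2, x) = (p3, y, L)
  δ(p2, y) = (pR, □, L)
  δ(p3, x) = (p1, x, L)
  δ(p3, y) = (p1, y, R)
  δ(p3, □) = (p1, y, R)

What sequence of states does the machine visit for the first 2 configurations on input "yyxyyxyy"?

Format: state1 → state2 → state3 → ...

Execution trace:
Initial: [p0]yyxyyxyy
Step 1: δ(p0, y) = (pR, □, L) → [pR]□□yxyyxyy

The machine reaches the reject state pR and halts.

State sequence: p0 → pR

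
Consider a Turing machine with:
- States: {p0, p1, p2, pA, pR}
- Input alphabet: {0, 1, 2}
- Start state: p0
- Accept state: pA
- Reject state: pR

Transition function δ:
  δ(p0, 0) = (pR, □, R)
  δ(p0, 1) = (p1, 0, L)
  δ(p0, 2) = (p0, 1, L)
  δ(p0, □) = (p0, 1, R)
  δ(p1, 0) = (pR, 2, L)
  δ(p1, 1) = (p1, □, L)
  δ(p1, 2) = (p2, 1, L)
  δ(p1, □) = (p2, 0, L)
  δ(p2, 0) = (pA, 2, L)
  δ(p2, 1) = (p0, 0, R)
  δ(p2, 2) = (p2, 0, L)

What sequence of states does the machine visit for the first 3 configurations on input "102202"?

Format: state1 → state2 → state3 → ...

Execution trace:
Initial: [p0]102202
Step 1: δ(p0, 1) = (p1, 0, L) → [p1]□002202
Step 2: δ(p1, □) = (p2, 0, L) → [p2]□0002202

No transition is defined for δ(p2, □). By convention the machine halts and rejects.

State sequence: p0 → p1 → p2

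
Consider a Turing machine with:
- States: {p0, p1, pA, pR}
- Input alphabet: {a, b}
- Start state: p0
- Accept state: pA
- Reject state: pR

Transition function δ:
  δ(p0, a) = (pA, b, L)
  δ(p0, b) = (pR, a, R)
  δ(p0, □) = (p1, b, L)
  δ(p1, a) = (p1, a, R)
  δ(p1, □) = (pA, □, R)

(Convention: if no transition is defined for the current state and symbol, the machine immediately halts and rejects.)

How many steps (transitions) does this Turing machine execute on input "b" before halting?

Execution trace:
Initial: [p0]b
Step 1: δ(p0, b) = (pR, a, R) → a[pR]□

The machine reaches the reject state pR and halts.

The machine executed 1 step before halting.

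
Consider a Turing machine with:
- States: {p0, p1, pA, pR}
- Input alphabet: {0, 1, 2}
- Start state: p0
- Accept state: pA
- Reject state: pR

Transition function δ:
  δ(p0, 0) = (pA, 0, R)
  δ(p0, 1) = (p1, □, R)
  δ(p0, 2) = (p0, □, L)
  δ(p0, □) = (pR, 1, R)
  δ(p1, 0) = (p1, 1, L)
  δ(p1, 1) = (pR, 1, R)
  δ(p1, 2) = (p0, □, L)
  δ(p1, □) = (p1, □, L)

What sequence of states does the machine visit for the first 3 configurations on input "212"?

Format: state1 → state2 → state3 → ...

Execution trace:
Initial: [p0]212
Step 1: δ(p0, 2) = (p0, □, L) → [p0]□□12
Step 2: δ(p0, □) = (pR, 1, R) → 1[pR]□12

The machine reaches the reject state pR and halts.

State sequence: p0 → p0 → pR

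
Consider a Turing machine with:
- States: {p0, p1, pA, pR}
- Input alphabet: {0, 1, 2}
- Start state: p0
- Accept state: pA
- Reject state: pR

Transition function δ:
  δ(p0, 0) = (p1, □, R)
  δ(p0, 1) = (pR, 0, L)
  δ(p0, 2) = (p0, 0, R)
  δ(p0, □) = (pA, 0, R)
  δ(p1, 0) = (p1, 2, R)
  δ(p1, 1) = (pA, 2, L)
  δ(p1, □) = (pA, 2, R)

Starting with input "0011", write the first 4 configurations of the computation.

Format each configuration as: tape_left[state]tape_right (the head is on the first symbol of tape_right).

Transitions applied:
Step 1: δ(p0, 0) = (p1, □, R)
Step 2: δ(p1, 0) = (p1, 2, R)
Step 3: δ(p1, 1) = (pA, 2, L)

The first 4 configurations are:
[p0]0011 ⊢ □[p1]011 ⊢ □2[p1]11 ⊢ □[pA]221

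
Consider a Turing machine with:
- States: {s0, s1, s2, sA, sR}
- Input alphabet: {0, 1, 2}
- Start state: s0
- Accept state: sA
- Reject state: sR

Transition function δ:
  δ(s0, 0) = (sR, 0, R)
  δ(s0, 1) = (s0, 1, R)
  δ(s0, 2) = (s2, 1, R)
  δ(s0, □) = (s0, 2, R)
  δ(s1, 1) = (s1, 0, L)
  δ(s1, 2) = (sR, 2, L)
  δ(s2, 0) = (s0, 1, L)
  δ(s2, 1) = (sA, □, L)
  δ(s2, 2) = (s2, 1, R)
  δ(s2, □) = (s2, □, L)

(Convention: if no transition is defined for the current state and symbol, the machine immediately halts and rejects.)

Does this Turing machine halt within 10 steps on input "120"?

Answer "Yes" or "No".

Execution trace:
Initial: [s0]120
Step 1: δ(s0, 1) = (s0, 1, R) → 1[s0]20
Step 2: δ(s0, 2) = (s2, 1, R) → 11[s2]0
Step 3: δ(s2, 0) = (s0, 1, L) → 1[s0]11
Step 4: δ(s0, 1) = (s0, 1, R) → 11[s0]1
Step 5: δ(s0, 1) = (s0, 1, R) → 111[s0]□
Step 6: δ(s0, □) = (s0, 2, R) → 1112[s0]□
Step 7: δ(s0, □) = (s0, 2, R) → 11122[s0]□
Step 8: δ(s0, □) = (s0, 2, R) → 111222[s0]□
Step 9: δ(s0, □) = (s0, 2, R) → 1112222[s0]□
Step 10: δ(s0, □) = (s0, 2, R) → 11122222[s0]□

The machine has not reached a halting state after 10 steps.
The machine did not halt within the 10-step bound.

Answer: No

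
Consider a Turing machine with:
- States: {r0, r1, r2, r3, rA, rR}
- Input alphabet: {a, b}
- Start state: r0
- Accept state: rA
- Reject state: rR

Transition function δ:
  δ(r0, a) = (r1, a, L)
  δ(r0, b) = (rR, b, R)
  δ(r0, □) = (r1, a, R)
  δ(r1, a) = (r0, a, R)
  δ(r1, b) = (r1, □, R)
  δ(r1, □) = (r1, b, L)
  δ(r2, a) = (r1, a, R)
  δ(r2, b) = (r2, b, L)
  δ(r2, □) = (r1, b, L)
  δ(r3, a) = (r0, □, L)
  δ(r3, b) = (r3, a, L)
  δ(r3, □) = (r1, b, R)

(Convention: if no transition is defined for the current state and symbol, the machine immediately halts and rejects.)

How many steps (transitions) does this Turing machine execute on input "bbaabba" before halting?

Execution trace:
Initial: [r0]bbaabba
Step 1: δ(r0, b) = (rR, b, R) → b[rR]baabba

The machine reaches the reject state rR and halts.

The machine executed 1 step before halting.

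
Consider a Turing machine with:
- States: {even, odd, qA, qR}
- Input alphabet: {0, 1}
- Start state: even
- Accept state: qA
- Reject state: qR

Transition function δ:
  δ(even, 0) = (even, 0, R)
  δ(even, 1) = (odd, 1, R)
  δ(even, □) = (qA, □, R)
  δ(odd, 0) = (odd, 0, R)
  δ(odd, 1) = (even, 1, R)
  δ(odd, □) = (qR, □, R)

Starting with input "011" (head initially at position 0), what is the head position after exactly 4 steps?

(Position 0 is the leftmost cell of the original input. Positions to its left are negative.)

Execution trace (head position shown):
Step 0: [even]011  (head at position 0)
Step 1: move right → 0[even]11  (head at position 1)
Step 2: move right → 01[odd]1  (head at position 2)
Step 3: move right → 011[even]□  (head at position 3)
Step 4: move right → 011□[qA]□  (head at position 4)

After 4 steps, the head is at position 4.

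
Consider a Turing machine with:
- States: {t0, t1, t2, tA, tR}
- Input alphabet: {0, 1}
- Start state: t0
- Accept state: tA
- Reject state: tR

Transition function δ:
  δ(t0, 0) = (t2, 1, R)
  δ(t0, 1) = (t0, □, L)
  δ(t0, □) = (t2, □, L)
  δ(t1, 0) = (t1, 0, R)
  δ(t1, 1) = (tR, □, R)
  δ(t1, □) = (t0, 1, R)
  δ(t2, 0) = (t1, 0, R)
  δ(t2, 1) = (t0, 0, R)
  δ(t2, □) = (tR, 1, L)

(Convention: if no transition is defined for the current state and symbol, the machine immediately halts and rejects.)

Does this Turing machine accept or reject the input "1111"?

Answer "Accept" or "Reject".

Execution trace:
Initial: [t0]1111
Step 1: δ(t0, 1) = (t0, □, L) → [t0]□□111
Step 2: δ(t0, □) = (t2, □, L) → [t2]□□□111
Step 3: δ(t2, □) = (tR, 1, L) → [tR]□1□□111

The machine reaches the reject state tR and halts.

Answer: Reject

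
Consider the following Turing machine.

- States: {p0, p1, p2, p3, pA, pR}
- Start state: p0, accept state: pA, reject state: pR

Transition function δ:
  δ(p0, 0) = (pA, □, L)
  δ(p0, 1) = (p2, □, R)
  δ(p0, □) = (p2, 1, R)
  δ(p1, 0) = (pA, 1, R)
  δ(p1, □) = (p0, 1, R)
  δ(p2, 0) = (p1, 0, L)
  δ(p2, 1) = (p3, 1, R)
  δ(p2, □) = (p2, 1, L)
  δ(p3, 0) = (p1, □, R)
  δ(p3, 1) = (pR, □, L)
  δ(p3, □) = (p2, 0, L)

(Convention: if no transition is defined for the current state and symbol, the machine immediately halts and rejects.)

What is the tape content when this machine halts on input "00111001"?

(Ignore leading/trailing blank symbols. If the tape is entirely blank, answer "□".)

Execution trace:
Initial: [p0]00111001
Step 1: δ(p0, 0) = (pA, □, L) → [pA]□□0111001

The machine reaches the accept state pA and halts.

Final tape (ignoring leading/trailing blanks): 0111001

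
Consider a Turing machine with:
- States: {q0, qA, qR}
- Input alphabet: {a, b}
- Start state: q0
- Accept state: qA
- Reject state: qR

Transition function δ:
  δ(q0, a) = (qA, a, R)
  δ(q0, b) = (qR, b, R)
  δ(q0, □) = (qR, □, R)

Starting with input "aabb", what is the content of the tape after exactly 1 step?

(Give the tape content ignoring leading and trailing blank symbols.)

Execution trace:
Initial: [q0]aabb
Step 1: δ(q0, a) = (qA, a, R) → a[qA]abb

The machine reaches the accept state qA and halts.

After 1 step, the tape (ignoring leading/trailing blanks) is: aabb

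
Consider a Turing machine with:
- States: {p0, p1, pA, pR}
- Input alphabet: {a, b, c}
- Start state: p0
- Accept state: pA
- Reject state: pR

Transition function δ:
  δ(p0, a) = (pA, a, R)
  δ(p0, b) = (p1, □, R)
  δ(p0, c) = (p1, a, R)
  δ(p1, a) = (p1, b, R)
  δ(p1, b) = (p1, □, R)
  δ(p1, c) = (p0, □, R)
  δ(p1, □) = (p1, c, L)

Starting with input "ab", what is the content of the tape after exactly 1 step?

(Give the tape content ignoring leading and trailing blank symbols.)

Execution trace:
Initial: [p0]ab
Step 1: δ(p0, a) = (pA, a, R) → a[pA]b

The machine reaches the accept state pA and halts.

After 1 step, the tape (ignoring leading/trailing blanks) is: ab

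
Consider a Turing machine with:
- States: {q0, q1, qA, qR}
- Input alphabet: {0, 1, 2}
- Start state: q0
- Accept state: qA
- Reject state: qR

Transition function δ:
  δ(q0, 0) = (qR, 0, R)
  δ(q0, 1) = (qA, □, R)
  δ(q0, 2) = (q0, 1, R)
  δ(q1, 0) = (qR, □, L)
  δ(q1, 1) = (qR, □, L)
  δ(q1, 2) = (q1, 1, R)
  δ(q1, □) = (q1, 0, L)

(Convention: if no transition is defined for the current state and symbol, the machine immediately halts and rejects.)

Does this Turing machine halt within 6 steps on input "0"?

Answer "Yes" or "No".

Execution trace:
Initial: [q0]0
Step 1: δ(q0, 0) = (qR, 0, R) → 0[qR]□

The machine reaches the reject state qR and halts.
The machine halted after 1 step (within the 6-step bound).

Answer: Yes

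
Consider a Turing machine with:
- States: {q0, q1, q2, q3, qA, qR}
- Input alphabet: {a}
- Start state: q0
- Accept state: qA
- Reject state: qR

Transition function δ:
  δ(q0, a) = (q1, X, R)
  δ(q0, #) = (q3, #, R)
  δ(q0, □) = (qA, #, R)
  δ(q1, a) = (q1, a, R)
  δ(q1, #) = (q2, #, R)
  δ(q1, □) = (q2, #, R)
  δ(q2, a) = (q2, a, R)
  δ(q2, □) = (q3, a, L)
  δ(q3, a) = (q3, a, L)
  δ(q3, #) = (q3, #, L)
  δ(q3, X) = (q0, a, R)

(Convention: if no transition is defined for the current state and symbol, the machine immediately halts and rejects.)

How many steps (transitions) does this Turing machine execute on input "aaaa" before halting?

Execution trace:
Initial: [q0]aaaa
Step 1: δ(q0, a) = (q1, X, R) → X[q1]aaa
Step 2: δ(q1, a) = (q1, a, R) → Xa[q1]aa
Step 3: δ(q1, a) = (q1, a, R) → Xaa[q1]a
Step 4: δ(q1, a) = (q1, a, R) → Xaaa[q1]□
Step 5: δ(q1, □) = (q2, #, R) → Xaaa#[q2]□
Step 6: δ(q2, □) = (q3, a, L) → Xaaa[q3]#a
Step 7: δ(q3, #) = (q3, #, L) → Xaa[q3]a#a
Step 8: δ(q3, a) = (q3, a, L) → Xa[q3]aa#a
Step 9: δ(q3, a) = (q3, a, L) → X[q3]aaa#a
Step 10: δ(q3, a) = (q3, a, L) → [q3]Xaaa#a
Step 11: δ(q3, X) = (q0, a, R) → a[q0]aaa#a
Step 12: δ(q0, a) = (q1, X, R) → aX[q1]aa#a
Step 13: δ(q1, a) = (q1, a, R) → aXa[q1]a#a
Step 14: δ(q1, a) = (q1, a, R) → aXaa[q1]#a
Step 15: δ(q1, #) = (q2, #, R) → aXaa#[q2]a
Step 16: δ(q2, a) = (q2, a, R) → aXaa#a[q2]□
Step 17: δ(q2, □) = (q3, a, L) → aXaa#[q3]aa
Step 18: δ(q3, a) = (q3, a, L) → aXaa[q3]#aa
Step 19: δ(q3, #) = (q3, #, L) → aXa[q3]a#aa
Step 20: δ(q3, a) = (q3, a, L) → aX[q3]aa#aa
Step 21: δ(q3, a) = (q3, a, L) → a[q3]Xaa#aa
Step 22: δ(q3, X) = (q0, a, R) → aa[q0]aa#aa
Step 23: δ(q0, a) = (q1, X, R) → aaX[q1]a#aa
Step 24: δ(q1, a) = (q1, a, R) → aaXa[q1]#aa
Step 25: δ(q1, #) = (q2, #, R) → aaXa#[q2]aa
Step 26: δ(q2, a) = (q2, a, R) → aaXa#a[q2]a
Step 27: δ(q2, a) = (q2, a, R) → aaXa#aa[q2]□
Step 28: δ(q2, □) = (q3, a, L) → aaXa#a[q3]aa
Step 29: δ(q3, a) = (q3, a, L) → aaXa#[q3]aaa
Step 30: δ(q3, a) = (q3, a, L) → aaXa[q3]#aaa
Step 31: δ(q3, #) = (q3, #, L) → aaX[q3]a#aaa
Step 32: δ(q3, a) = (q3, a, L) → aa[q3]Xa#aaa
Step 33: δ(q3, X) = (q0, a, R) → aaa[q0]a#aaa
Step 34: δ(q0, a) = (q1, X, R) → aaaX[q1]#aaa
Step 35: δ(q1, #) = (q2, #, R) → aaaX#[q2]aaa
Step 36: δ(q2, a) = (q2, a, R) → aaaX#a[q2]aa
Step 37: δ(q2, a) = (q2, a, R) → aaaX#aa[q2]a
Step 38: δ(q2, a) = (q2, a, R) → aaaX#aaa[q2]□
Step 39: δ(q2, □) = (q3, a, L) → aaaX#aa[q3]aa
Step 40: δ(q3, a) = (q3, a, L) → aaaX#a[q3]aaa
Step 41: δ(q3, a) = (q3, a, L) → aaaX#[q3]aaaa
Step 42: δ(q3, a) = (q3, a, L) → aaaX[q3]#aaaa
Step 43: δ(q3, #) = (q3, #, L) → aaa[q3]X#aaaa
Step 44: δ(q3, X) = (q0, a, R) → aaaa[q0]#aaaa
Step 45: δ(q0, #) = (q3, #, R) → aaaa#[q3]aaaa
Step 46: δ(q3, a) = (q3, a, L) → aaaa[q3]#aaaa
Step 47: δ(q3, #) = (q3, #, L) → aaa[q3]a#aaaa
Step 48: δ(q3, a) = (q3, a, L) → aa[q3]aa#aaaa
Step 49: δ(q3, a) = (q3, a, L) → a[q3]aaa#aaaa
Step 50: δ(q3, a) = (q3, a, L) → [q3]aaaa#aaaa
Step 51: δ(q3, a) = (q3, a, L) → [q3]□aaaa#aaaa

No transition is defined for δ(q3, □). By convention the machine halts and rejects.

The machine executed 51 steps before halting.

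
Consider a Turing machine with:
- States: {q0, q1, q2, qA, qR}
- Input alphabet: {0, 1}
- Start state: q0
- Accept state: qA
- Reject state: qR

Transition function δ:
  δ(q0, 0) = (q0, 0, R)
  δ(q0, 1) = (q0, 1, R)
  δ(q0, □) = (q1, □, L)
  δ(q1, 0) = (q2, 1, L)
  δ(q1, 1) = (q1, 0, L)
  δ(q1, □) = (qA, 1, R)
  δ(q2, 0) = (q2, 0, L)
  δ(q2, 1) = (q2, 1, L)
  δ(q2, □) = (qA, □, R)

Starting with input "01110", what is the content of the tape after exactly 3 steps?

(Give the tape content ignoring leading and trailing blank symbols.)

Execution trace:
Initial: [q0]01110
Step 1: δ(q0, 0) = (q0, 0, R) → 0[q0]1110
Step 2: δ(q0, 1) = (q0, 1, R) → 01[q0]110
Step 3: δ(q0, 1) = (q0, 1, R) → 011[q0]10

After 3 steps, the tape (ignoring leading/trailing blanks) is: 01110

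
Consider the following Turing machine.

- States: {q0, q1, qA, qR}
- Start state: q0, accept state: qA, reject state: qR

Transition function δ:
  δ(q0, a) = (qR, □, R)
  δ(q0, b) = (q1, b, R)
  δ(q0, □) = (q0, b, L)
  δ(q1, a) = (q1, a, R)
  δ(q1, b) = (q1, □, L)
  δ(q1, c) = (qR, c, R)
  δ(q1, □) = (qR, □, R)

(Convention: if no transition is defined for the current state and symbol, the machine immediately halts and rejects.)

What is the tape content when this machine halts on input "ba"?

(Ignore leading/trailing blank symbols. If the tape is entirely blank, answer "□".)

Execution trace:
Initial: [q0]ba
Step 1: δ(q0, b) = (q1, b, R) → b[q1]a
Step 2: δ(q1, a) = (q1, a, R) → ba[q1]□
Step 3: δ(q1, □) = (qR, □, R) → ba□[qR]□

The machine reaches the reject state qR and halts.

Final tape (ignoring leading/trailing blanks): ba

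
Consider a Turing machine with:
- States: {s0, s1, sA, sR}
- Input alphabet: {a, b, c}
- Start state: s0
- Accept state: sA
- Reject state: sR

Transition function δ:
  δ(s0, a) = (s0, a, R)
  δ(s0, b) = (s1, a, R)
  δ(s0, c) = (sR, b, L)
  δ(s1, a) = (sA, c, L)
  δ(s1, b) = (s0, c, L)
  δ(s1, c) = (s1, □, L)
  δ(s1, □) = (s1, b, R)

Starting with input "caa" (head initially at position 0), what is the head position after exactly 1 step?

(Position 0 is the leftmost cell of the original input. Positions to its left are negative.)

Execution trace (head position shown):
Step 0: [s0]caa  (head at position 0)
Step 1: move left → [sR]□baa  (head at position -1)

After 1 step, the head is at position -1.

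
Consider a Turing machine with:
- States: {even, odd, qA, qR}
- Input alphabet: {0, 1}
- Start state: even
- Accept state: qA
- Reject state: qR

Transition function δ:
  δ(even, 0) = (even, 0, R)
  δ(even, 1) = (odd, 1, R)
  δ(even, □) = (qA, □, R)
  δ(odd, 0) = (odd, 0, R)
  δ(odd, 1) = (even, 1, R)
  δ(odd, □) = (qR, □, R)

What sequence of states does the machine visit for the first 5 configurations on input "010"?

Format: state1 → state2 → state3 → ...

Execution trace:
Initial: [even]010
Step 1: δ(even, 0) = (even, 0, R) → 0[even]10
Step 2: δ(even, 1) = (odd, 1, R) → 01[odd]0
Step 3: δ(odd, 0) = (odd, 0, R) → 010[odd]□
Step 4: δ(odd, □) = (qR, □, R) → 010□[qR]□

The machine reaches the reject state qR and halts.

State sequence: even → even → odd → odd → qR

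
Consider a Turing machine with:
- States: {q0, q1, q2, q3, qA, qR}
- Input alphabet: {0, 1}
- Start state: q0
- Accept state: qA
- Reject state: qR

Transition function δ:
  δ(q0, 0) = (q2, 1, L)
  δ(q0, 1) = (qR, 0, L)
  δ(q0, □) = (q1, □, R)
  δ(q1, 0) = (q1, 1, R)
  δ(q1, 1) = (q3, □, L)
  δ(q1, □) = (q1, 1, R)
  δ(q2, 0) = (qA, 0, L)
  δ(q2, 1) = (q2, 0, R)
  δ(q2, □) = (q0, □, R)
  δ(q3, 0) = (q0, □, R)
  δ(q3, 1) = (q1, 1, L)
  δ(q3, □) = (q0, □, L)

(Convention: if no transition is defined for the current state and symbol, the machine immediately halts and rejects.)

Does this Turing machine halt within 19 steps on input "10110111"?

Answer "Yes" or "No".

Execution trace:
Initial: [q0]10110111
Step 1: δ(q0, 1) = (qR, 0, L) → [qR]□00110111

The machine reaches the reject state qR and halts.
The machine halted after 1 step (within the 19-step bound).

Answer: Yes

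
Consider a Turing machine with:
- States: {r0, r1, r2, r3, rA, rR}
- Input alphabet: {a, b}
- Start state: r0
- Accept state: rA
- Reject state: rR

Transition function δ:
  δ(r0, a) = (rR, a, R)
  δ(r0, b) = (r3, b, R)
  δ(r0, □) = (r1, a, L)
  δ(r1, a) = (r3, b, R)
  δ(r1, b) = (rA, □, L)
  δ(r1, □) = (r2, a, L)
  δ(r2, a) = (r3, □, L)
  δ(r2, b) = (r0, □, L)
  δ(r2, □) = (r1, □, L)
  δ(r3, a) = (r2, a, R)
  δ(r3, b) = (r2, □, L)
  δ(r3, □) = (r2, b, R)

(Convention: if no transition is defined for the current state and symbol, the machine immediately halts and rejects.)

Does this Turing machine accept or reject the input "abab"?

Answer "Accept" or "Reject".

Execution trace:
Initial: [r0]abab
Step 1: δ(r0, a) = (rR, a, R) → a[rR]bab

The machine reaches the reject state rR and halts.

Answer: Reject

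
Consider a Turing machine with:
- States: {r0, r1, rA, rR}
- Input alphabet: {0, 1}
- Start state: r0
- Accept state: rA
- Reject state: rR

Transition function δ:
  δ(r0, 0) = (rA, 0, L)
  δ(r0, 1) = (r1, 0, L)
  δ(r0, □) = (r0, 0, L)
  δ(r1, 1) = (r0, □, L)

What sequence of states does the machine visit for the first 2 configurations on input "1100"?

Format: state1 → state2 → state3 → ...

Execution trace:
Initial: [r0]1100
Step 1: δ(r0, 1) = (r1, 0, L) → [r1]□0100

No transition is defined for δ(r1, □). By convention the machine halts and rejects.

State sequence: r0 → r1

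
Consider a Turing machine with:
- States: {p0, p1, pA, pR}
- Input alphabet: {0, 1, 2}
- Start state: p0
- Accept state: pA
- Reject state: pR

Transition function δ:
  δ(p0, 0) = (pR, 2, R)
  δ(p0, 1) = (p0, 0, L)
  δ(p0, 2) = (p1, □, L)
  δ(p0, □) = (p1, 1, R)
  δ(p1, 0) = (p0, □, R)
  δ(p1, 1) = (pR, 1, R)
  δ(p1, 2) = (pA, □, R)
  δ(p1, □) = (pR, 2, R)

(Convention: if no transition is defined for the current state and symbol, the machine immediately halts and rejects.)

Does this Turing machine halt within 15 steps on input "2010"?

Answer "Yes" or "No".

Execution trace:
Initial: [p0]2010
Step 1: δ(p0, 2) = (p1, □, L) → [p1]□□010
Step 2: δ(p1, □) = (pR, 2, R) → 2[pR]□010

The machine reaches the reject state pR and halts.
The machine halted after 2 steps (within the 15-step bound).

Answer: Yes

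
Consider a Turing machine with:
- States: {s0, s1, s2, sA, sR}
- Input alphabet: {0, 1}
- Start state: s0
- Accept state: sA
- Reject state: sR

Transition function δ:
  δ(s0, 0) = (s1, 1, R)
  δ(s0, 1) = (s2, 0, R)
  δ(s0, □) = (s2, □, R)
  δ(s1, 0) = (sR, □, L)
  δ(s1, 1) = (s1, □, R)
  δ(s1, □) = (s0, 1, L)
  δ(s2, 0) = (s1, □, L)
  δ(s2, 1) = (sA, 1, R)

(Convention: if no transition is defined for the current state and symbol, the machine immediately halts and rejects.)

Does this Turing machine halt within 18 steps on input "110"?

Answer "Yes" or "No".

Execution trace:
Initial: [s0]110
Step 1: δ(s0, 1) = (s2, 0, R) → 0[s2]10
Step 2: δ(s2, 1) = (sA, 1, R) → 01[sA]0

The machine reaches the accept state sA and halts.
The machine halted after 2 steps (within the 18-step bound).

Answer: Yes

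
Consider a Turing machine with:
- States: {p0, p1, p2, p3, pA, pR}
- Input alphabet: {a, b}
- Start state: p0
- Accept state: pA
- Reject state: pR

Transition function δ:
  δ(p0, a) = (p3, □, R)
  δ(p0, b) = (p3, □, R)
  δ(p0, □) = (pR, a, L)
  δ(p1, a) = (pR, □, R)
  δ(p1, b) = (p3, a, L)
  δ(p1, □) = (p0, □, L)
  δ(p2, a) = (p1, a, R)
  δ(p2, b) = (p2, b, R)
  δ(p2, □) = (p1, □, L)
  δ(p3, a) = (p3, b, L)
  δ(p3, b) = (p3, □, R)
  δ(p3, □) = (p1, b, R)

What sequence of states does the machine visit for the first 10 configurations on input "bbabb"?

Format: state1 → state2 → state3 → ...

Execution trace:
Initial: [p0]bbabb
Step 1: δ(p0, b) = (p3, □, R) → □[p3]babb
Step 2: δ(p3, b) = (p3, □, R) → □□[p3]abb
Step 3: δ(p3, a) = (p3, b, L) → □[p3]□bbb
Step 4: δ(p3, □) = (p1, b, R) → □b[p1]bbb
Step 5: δ(p1, b) = (p3, a, L) → □[p3]babb
Step 6: δ(p3, b) = (p3, □, R) → □□[p3]abb
Step 7: δ(p3, a) = (p3, b, L) → □[p3]□bbb
Step 8: δ(p3, □) = (p1, b, R) → □b[p1]bbb
Step 9: δ(p1, b) = (p3, a, L) → □[p3]babb

State sequence: p0 → p3 → p3 → p3 → p1 → p3 → p3 → p3 → p1 → p3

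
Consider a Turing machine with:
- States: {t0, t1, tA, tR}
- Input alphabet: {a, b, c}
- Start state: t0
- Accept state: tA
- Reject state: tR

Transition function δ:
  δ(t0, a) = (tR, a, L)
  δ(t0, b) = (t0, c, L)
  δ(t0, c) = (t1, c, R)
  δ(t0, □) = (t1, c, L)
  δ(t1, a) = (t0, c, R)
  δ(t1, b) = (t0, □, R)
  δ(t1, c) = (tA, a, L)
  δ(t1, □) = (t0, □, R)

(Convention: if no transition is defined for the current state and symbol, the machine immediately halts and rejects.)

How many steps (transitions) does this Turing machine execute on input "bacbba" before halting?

Execution trace:
Initial: [t0]bacbba
Step 1: δ(t0, b) = (t0, c, L) → [t0]□cacbba
Step 2: δ(t0, □) = (t1, c, L) → [t1]□ccacbba
Step 3: δ(t1, □) = (t0, □, R) → □[t0]ccacbba
Step 4: δ(t0, c) = (t1, c, R) → □c[t1]cacbba
Step 5: δ(t1, c) = (tA, a, L) → □[tA]caacbba

The machine reaches the accept state tA and halts.

The machine executed 5 steps before halting.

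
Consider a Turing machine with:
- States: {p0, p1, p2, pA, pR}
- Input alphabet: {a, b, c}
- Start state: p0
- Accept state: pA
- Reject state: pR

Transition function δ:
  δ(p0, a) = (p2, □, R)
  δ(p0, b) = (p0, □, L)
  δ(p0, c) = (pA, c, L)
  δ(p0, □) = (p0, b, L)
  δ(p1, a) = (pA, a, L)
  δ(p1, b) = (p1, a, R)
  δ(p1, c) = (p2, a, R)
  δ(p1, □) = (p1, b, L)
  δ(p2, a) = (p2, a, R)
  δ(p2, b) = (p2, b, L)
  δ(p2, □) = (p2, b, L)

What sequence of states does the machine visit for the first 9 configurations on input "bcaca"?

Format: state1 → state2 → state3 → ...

Execution trace:
Initial: [p0]bcaca
Step 1: δ(p0, b) = (p0, □, L) → [p0]□□caca
Step 2: δ(p0, □) = (p0, b, L) → [p0]□b□caca
Step 3: δ(p0, □) = (p0, b, L) → [p0]□bb□caca
Step 4: δ(p0, □) = (p0, b, L) → [p0]□bbb□caca
Step 5: δ(p0, □) = (p0, b, L) → [p0]□bbbb□caca
Step 6: δ(p0, □) = (p0, b, L) → [p0]□bbbbb□caca
Step 7: δ(p0, □) = (p0, b, L) → [p0]□bbbbbb□caca
Step 8: δ(p0, □) = (p0, b, L) → [p0]□bbbbbbb□caca

State sequence: p0 → p0 → p0 → p0 → p0 → p0 → p0 → p0 → p0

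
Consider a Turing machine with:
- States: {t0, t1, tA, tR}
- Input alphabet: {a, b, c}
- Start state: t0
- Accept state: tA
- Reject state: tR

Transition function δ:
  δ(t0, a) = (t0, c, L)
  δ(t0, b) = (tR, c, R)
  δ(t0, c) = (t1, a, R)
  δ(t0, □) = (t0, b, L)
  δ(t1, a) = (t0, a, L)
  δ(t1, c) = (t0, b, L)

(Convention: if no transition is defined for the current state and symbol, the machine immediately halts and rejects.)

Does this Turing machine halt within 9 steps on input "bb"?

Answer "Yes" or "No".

Execution trace:
Initial: [t0]bb
Step 1: δ(t0, b) = (tR, c, R) → c[tR]b

The machine reaches the reject state tR and halts.
The machine halted after 1 step (within the 9-step bound).

Answer: Yes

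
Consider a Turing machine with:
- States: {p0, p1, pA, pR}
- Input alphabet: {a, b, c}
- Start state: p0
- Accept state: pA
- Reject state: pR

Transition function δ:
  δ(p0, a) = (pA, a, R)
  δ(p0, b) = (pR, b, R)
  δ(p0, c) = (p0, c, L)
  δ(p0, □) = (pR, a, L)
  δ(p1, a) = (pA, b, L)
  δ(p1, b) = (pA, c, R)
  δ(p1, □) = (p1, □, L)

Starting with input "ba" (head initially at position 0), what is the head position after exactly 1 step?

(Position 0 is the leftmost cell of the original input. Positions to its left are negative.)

Execution trace (head position shown):
Step 0: [p0]ba  (head at position 0)
Step 1: move right → b[pR]a  (head at position 1)

After 1 step, the head is at position 1.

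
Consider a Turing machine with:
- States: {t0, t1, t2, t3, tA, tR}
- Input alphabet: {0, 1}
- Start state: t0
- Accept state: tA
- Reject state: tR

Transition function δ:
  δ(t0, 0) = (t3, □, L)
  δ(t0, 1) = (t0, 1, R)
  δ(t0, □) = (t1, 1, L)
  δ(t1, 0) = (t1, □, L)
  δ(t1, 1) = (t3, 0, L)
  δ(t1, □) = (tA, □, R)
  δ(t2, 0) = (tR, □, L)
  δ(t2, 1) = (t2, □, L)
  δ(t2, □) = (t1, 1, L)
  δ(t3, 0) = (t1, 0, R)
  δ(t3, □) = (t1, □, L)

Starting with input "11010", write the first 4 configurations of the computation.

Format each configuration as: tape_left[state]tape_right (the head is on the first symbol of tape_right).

Transitions applied:
Step 1: δ(t0, 1) = (t0, 1, R)
Step 2: δ(t0, 1) = (t0, 1, R)
Step 3: δ(t0, 0) = (t3, □, L)

The first 4 configurations are:
[t0]11010 ⊢ 1[t0]1010 ⊢ 11[t0]010 ⊢ 1[t3]1□10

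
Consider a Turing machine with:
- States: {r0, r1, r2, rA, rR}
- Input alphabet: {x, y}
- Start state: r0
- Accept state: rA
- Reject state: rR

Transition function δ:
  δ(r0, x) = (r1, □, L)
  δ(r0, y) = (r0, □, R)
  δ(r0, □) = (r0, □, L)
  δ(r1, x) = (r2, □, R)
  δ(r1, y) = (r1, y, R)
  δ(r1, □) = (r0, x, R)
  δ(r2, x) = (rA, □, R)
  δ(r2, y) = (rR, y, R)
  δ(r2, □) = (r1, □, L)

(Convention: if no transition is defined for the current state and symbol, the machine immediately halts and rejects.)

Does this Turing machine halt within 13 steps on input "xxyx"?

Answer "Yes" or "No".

Execution trace:
Initial: [r0]xxyx
Step 1: δ(r0, x) = (r1, □, L) → [r1]□□xyx
Step 2: δ(r1, □) = (r0, x, R) → x[r0]□xyx
Step 3: δ(r0, □) = (r0, □, L) → [r0]x□xyx
Step 4: δ(r0, x) = (r1, □, L) → [r1]□□□xyx
Step 5: δ(r1, □) = (r0, x, R) → x[r0]□□xyx
Step 6: δ(r0, □) = (r0, □, L) → [r0]x□□xyx
Step 7: δ(r0, x) = (r1, □, L) → [r1]□□□□xyx
Step 8: δ(r1, □) = (r0, x, R) → x[r0]□□□xyx
Step 9: δ(r0, □) = (r0, □, L) → [r0]x□□□xyx
Step 10: δ(r0, x) = (r1, □, L) → [r1]□□□□□xyx
Step 11: δ(r1, □) = (r0, x, R) → x[r0]□□□□xyx
Step 12: δ(r0, □) = (r0, □, L) → [r0]x□□□□xyx
Step 13: δ(r0, x) = (r1, □, L) → [r1]□□□□□□xyx

The machine has not reached a halting state after 13 steps.
The machine did not halt within the 13-step bound.

Answer: No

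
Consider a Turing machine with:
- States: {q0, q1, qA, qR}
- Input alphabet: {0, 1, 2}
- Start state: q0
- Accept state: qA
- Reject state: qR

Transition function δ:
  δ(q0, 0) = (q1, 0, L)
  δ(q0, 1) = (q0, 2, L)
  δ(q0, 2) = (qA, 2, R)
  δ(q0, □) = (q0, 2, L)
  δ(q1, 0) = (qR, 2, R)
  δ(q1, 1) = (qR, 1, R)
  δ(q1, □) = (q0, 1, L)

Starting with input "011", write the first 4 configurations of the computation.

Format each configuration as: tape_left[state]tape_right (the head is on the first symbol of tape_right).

Transitions applied:
Step 1: δ(q0, 0) = (q1, 0, L)
Step 2: δ(q1, □) = (q0, 1, L)
Step 3: δ(q0, □) = (q0, 2, L)

The first 4 configurations are:
[q0]011 ⊢ [q1]□011 ⊢ [q0]□1011 ⊢ [q0]□21011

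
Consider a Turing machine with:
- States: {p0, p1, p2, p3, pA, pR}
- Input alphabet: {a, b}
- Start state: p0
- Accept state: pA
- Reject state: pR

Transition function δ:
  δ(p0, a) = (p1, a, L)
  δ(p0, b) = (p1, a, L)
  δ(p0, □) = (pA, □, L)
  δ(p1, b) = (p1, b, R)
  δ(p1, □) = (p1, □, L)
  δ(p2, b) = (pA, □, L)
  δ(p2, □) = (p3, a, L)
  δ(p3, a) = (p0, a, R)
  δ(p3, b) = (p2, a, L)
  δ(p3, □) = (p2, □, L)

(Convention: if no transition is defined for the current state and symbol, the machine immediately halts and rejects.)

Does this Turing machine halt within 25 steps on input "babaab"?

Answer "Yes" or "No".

Execution trace:
Initial: [p0]babaab
Step 1: δ(p0, b) = (p1, a, L) → [p1]□aabaab
Step 2: δ(p1, □) = (p1, □, L) → [p1]□□aabaab
Step 3: δ(p1, □) = (p1, □, L) → [p1]□□□aabaab
Step 4: δ(p1, □) = (p1, □, L) → [p1]□□□□aabaab
Step 5: δ(p1, □) = (p1, □, L) → [p1]□□□□□aabaab
Step 6: δ(p1, □) = (p1, □, L) → [p1]□□□□□□aabaab
Step 7: δ(p1, □) = (p1, □, L) → [p1]□□□□□□□aabaab
Step 8: δ(p1, □) = (p1, □, L) → [p1]□□□□□□□□aabaab
Step 9: δ(p1, □) = (p1, □, L) → [p1]□□□□□□□□□aabaab
Step 10: δ(p1, □) = (p1, □, L) → [p1]□□□□□□□□□□aabaab
Step 11: δ(p1, □) = (p1, □, L) → [p1]□□□□□□□□□□□aabaab
Step 12: δ(p1, □) = (p1, □, L) → [p1]□□□□□□□□□□□□aabaab
Step 13: δ(p1, □) = (p1, □, L) → [p1]□□□□□□□□□□□□□aabaab
Step 14: δ(p1, □) = (p1, □, L) → [p1]□□□□□□□□□□□□□□aabaab
Step 15: δ(p1, □) = (p1, □, L) → [p1]□□□□□□□□□□□□□□□aabaab
Step 16: δ(p1, □) = (p1, □, L) → [p1]□□□□□□□□□□□□□□□□aabaab
Step 17: δ(p1, □) = (p1, □, L) → [p1]□□□□□□□□□□□□□□□□□aabaab
Step 18: δ(p1, □) = (p1, □, L) → [p1]□□□□□□□□□□□□□□□□□□aabaab
Step 19: δ(p1, □) = (p1, □, L) → [p1]□□□□□□□□□□□□□□□□□□□aabaab
Step 20: δ(p1, □) = (p1, □, L) → [p1]□□□□□□□□□□□□□□□□□□□□aabaab
Step 21: δ(p1, □) = (p1, □, L) → [p1]□□□□□□□□□□□□□□□□□□□□□aabaab
Step 22: δ(p1, □) = (p1, □, L) → [p1]□□□□□□□□□□□□□□□□□□□□□□aabaab
Step 23: δ(p1, □) = (p1, □, L) → [p1]□□□□□□□□□□□□□□□□□□□□□□□aabaab
Step 24: δ(p1, □) = (p1, □, L) → [p1]□□□□□□□□□□□□□□□□□□□□□□□□aabaab
Step 25: δ(p1, □) = (p1, □, L) → [p1]□□□□□□□□□□□□□□□□□□□□□□□□□aabaab

The machine has not reached a halting state after 25 steps.
The machine did not halt within the 25-step bound.

Answer: No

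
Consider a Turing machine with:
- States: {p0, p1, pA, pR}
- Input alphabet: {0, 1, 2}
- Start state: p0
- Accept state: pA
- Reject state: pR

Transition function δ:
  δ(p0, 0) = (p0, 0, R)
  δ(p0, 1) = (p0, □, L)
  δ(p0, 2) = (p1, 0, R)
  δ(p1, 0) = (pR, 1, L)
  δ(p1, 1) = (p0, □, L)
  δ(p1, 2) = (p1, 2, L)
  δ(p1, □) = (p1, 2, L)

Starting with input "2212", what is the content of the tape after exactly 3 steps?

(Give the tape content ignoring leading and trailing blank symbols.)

Execution trace:
Initial: [p0]2212
Step 1: δ(p0, 2) = (p1, 0, R) → 0[p1]212
Step 2: δ(p1, 2) = (p1, 2, L) → [p1]0212
Step 3: δ(p1, 0) = (pR, 1, L) → [pR]□1212

The machine reaches the reject state pR and halts.

After 3 steps, the tape (ignoring leading/trailing blanks) is: 1212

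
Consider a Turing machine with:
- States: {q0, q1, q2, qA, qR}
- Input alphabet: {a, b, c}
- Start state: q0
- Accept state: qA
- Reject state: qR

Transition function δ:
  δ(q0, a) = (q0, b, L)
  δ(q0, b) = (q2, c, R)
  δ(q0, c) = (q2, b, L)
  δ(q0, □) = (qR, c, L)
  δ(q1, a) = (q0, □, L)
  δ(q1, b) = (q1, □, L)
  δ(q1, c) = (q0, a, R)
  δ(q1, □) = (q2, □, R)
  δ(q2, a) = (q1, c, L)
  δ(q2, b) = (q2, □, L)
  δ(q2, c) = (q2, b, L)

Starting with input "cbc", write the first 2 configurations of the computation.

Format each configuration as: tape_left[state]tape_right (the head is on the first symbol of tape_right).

Transitions applied:
Step 1: δ(q0, c) = (q2, b, L)

The first 2 configurations are:
[q0]cbc ⊢ [q2]□bbc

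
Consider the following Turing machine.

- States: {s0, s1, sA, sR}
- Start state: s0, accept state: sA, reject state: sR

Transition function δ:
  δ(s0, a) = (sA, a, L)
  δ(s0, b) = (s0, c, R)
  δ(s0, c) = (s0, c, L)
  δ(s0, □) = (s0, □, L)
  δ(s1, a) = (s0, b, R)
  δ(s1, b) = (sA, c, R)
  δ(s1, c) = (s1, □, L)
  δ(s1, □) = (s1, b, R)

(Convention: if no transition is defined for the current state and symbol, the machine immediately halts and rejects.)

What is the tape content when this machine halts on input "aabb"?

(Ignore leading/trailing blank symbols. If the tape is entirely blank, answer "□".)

Execution trace:
Initial: [s0]aabb
Step 1: δ(s0, a) = (sA, a, L) → [sA]□aabb

The machine reaches the accept state sA and halts.

Final tape (ignoring leading/trailing blanks): aabb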